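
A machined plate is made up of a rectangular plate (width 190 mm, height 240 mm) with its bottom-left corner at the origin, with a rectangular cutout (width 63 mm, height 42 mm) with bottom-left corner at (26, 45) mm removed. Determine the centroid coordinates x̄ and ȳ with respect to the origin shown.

x̄ = 97.31 mm, ȳ = 123.33 mm

plate: A = 190 × 240 = 45600.00, centroid at (95.00, 120.00).
hole: A = −(63 × 42) = -2646.00, centroid at (57.50, 66.00).
ΣA = 42954.00 mm², ΣAx̄ = 4179855.00 mm³, ΣAȳ = 5297364.00 mm³.
x̄ = 4179855.00/42954.00 = 97.31 mm; ȳ = 5297364.00/42954.00 = 123.33 mm.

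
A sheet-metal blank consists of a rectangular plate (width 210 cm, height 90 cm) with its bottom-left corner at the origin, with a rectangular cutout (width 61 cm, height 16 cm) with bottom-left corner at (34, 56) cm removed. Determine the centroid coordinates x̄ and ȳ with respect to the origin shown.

x̄ = 107.21 cm, ȳ = 43.97 cm

plate: A = 210 × 90 = 18900.00, centroid at (105.00, 45.00).
hole: A = −(61 × 16) = -976.00, centroid at (64.50, 64.00).
ΣA = 17924.00 cm²
ΣAx̄ = (18900.00)(105.00) + (-976.00)(64.50) = 1921548.00 cm³
ΣAȳ = (18900.00)(45.00) + (-976.00)(64.00) = 788036.00 cm³
x̄ = 1921548.00 / 17924.00 = 107.21 cm
ȳ = 788036.00 / 17924.00 = 43.97 cm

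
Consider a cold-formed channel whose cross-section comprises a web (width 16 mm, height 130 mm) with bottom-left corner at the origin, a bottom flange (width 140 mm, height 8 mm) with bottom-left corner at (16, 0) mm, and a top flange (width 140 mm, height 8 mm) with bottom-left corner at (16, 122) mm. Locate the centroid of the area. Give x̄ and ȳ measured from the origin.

web: A = 16 × 130 = 2080.00, centroid at (8.00, 65.00).
bottom flange: A = 140 × 8 = 1120.00, centroid at (86.00, 4.00).
top flange: A = 140 × 8 = 1120.00, centroid at (86.00, 126.00).
ΣA = 4320.00 mm², ΣAx̄ = 209280.00 mm³, ΣAȳ = 280800.00 mm³.
x̄ = 209280.00/4320.00 = 48.44 mm; ȳ = 280800.00/4320.00 = 65.00 mm.

x̄ = 48.44 mm, ȳ = 65.00 mm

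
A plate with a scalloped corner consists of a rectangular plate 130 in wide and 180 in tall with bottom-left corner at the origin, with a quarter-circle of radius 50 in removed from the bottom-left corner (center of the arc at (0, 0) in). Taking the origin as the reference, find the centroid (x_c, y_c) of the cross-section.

Part | A | x̄ᵢ | ȳᵢ | A·x̄ᵢ | A·ȳᵢ
plate | 23400.00 | 65.00 | 90.00 | 1521000.00 | 2106000.00
removed quarter-circle | -1963.50 | 21.22 | 21.22 | -41666.67 | -41666.67
Σ | 21436.50 |  |  | 1479333.33 | 2064333.33
x_c = 1479333.33 / 21436.50 = 69.01 in
y_c = 2064333.33 / 21436.50 = 96.30 in

x_c = 69.01 in, y_c = 96.30 in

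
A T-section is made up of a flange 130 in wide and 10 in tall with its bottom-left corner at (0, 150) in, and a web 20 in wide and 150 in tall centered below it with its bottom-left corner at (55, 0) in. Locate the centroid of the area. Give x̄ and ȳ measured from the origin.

web: A = 20 × 150 = 3000.00, centroid at (65.00, 75.00).
flange: A = 130 × 10 = 1300.00, centroid at (65.00, 155.00).
ΣA = 4300.00 in², ΣAx̄ = 279500.00 in³, ΣAȳ = 426500.00 in³.
x̄ = 279500.00/4300.00 = 65.00 in; ȳ = 426500.00/4300.00 = 99.19 in.

x̄ = 65.00 in, ȳ = 99.19 in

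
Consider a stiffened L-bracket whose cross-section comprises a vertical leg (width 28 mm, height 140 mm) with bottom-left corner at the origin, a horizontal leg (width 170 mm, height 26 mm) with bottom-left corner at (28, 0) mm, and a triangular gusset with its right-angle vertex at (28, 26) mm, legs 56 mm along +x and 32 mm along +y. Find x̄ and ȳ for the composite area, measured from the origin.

vertical leg: A = 28 × 140 = 3920.00, centroid at (14.00, 70.00).
horizontal leg: A = 170 × 26 = 4420.00, centroid at (113.00, 13.00).
gusset: A = ½·56·32 = 896.00, centroid at (46.67, 36.67).
ΣA = 9236.00 mm², ΣAx̄ = 596153.33 mm³, ΣAȳ = 364713.33 mm³.
x̄ = 596153.33/9236.00 = 64.55 mm; ȳ = 364713.33/9236.00 = 39.49 mm.

x̄ = 64.55 mm, ȳ = 39.49 mm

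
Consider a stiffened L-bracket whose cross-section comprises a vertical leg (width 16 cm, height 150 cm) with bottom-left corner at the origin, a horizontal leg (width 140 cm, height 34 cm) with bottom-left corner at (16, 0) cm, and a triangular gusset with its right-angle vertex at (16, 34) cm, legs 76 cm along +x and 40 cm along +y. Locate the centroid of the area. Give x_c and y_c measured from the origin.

x_c = 56.61 cm, y_c = 38.35 cm

Part | A | x̄ᵢ | ȳᵢ | A·x̄ᵢ | A·ȳᵢ
vertical leg | 2400.00 | 8.00 | 75.00 | 19200.00 | 180000.00
horizontal leg | 4760.00 | 86.00 | 17.00 | 409360.00 | 80920.00
gusset | 1520.00 | 41.33 | 47.33 | 62826.67 | 71946.67
Σ | 8680.00 |  |  | 491386.67 | 332866.67
x_c = 491386.67 / 8680.00 = 56.61 cm
y_c = 332866.67 / 8680.00 = 38.35 cm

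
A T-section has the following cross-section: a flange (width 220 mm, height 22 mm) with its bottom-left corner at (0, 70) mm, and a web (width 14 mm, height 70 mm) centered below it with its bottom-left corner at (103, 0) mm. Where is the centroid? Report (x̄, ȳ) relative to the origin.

x̄ = 110.00 mm, ȳ = 73.25 mm

Part | A | x̄ᵢ | ȳᵢ | A·x̄ᵢ | A·ȳᵢ
web | 980.00 | 110.00 | 35.00 | 107800.00 | 34300.00
flange | 4840.00 | 110.00 | 81.00 | 532400.00 | 392040.00
Σ | 5820.00 |  |  | 640200.00 | 426340.00
x̄ = 640200.00 / 5820.00 = 110.00 mm
ȳ = 426340.00 / 5820.00 = 73.25 mm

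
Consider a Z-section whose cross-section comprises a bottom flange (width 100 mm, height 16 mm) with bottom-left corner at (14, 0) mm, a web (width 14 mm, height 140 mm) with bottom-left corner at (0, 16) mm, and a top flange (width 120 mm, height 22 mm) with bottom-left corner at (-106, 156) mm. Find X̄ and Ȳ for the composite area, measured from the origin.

Part | A | x̄ᵢ | ȳᵢ | A·x̄ᵢ | A·ȳᵢ
bottom flange | 1600.00 | 64.00 | 8.00 | 102400.00 | 12800.00
web | 1960.00 | 7.00 | 86.00 | 13720.00 | 168560.00
top flange | 2640.00 | -46.00 | 167.00 | -121440.00 | 440880.00
Σ | 6200.00 |  |  | -5320.00 | 622240.00
X̄ = -5320.00 / 6200.00 = -0.86 mm
Ȳ = 622240.00 / 6200.00 = 100.36 mm

X̄ = -0.86 mm, Ȳ = 100.36 mm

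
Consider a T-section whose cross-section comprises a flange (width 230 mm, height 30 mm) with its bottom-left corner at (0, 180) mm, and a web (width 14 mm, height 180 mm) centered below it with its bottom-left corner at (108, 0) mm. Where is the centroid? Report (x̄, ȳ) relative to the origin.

x̄ = 115.00 mm, ȳ = 166.91 mm

web: A = 14 × 180 = 2520.00, centroid at (115.00, 90.00).
flange: A = 230 × 30 = 6900.00, centroid at (115.00, 195.00).
ΣA = 9420.00 mm²
ΣAx̄ = (2520.00)(115.00) + (6900.00)(115.00) = 1083300.00 mm³
ΣAȳ = (2520.00)(90.00) + (6900.00)(195.00) = 1572300.00 mm³
x̄ = 1083300.00 / 9420.00 = 115.00 mm
ȳ = 1572300.00 / 9420.00 = 166.91 mm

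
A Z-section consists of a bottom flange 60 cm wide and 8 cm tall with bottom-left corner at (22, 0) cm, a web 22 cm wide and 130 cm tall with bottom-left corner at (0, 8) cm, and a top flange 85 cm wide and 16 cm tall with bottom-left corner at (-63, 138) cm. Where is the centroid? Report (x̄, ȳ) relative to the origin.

x̄ = 6.07 cm, ȳ = 87.08 cm

bottom flange: A = 60 × 8 = 480.00, centroid at (52.00, 4.00).
web: A = 22 × 130 = 2860.00, centroid at (11.00, 73.00).
top flange: A = 85 × 16 = 1360.00, centroid at (-20.50, 146.00).
ΣA = 4700.00 cm²
ΣAx̄ = (480.00)(52.00) + (2860.00)(11.00) + (1360.00)(-20.50) = 28540.00 cm³
ΣAȳ = (480.00)(4.00) + (2860.00)(73.00) + (1360.00)(146.00) = 409260.00 cm³
x̄ = 28540.00 / 4700.00 = 6.07 cm
ȳ = 409260.00 / 4700.00 = 87.08 cm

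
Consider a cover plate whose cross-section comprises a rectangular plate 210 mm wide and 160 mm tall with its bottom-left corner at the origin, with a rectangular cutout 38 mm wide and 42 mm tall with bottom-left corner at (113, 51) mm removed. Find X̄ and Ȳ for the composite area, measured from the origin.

Part | A | x̄ᵢ | ȳᵢ | A·x̄ᵢ | A·ȳᵢ
plate | 33600.00 | 105.00 | 80.00 | 3528000.00 | 2688000.00
hole | -1596.00 | 132.00 | 72.00 | -210672.00 | -114912.00
Σ | 32004.00 |  |  | 3317328.00 | 2573088.00
X̄ = 3317328.00 / 32004.00 = 103.65 mm
Ȳ = 2573088.00 / 32004.00 = 80.40 mm

X̄ = 103.65 mm, Ȳ = 80.40 mm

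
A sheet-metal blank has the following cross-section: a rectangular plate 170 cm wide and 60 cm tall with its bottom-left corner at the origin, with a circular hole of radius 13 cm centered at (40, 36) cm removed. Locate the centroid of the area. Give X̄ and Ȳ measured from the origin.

Part | A | x̄ᵢ | ȳᵢ | A·x̄ᵢ | A·ȳᵢ
plate | 10200.00 | 85.00 | 30.00 | 867000.00 | 306000.00
hole | -530.93 | 40.00 | 36.00 | -21237.17 | -19113.45
Σ | 9669.07 |  |  | 845762.83 | 286886.55
X̄ = 845762.83 / 9669.07 = 87.47 cm
Ȳ = 286886.55 / 9669.07 = 29.67 cm

X̄ = 87.47 cm, Ȳ = 29.67 cm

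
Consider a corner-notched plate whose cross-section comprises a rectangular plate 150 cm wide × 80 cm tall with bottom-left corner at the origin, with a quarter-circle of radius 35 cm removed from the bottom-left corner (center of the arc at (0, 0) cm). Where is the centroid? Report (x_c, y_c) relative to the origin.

plate: A = 150 × 80 = 12000.00, centroid at (75.00, 40.00).
removed quarter-circle: A = −¼π·35² = -962.11, centroid at (14.85, 14.85).
ΣA = 11037.89 cm²
ΣAx_c = (12000.00)(75.00) + (-962.11)(14.85) = 885708.33 cm³
ΣAy_c = (12000.00)(40.00) + (-962.11)(14.85) = 465708.33 cm³
x_c = 885708.33 / 11037.89 = 80.24 cm
y_c = 465708.33 / 11037.89 = 42.19 cm

x_c = 80.24 cm, y_c = 42.19 cm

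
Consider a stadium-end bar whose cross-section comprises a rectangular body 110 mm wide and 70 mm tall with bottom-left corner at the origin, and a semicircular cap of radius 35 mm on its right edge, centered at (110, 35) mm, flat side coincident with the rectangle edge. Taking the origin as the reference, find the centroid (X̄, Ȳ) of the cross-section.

rectangular body: A = 110 × 70 = 7700.00, centroid at (55.00, 35.00).
semicircular end: A = ½π·35² = 1924.23, centroid at (124.85, 35.00).
ΣA = 9624.23 mm²
ΣAX̄ = (7700.00)(55.00) + (1924.23)(124.85) = 663748.14 mm³
ΣAȲ = (7700.00)(35.00) + (1924.23)(35.00) = 336847.89 mm³
X̄ = 663748.14 / 9624.23 = 68.97 mm
Ȳ = 336847.89 / 9624.23 = 35.00 mm

X̄ = 68.97 mm, Ȳ = 35.00 mm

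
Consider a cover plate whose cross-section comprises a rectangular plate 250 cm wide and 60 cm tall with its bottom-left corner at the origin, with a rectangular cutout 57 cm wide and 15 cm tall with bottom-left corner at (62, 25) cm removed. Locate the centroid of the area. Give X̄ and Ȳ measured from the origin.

Part | A | x̄ᵢ | ȳᵢ | A·x̄ᵢ | A·ȳᵢ
plate | 15000.00 | 125.00 | 30.00 | 1875000.00 | 450000.00
hole | -855.00 | 90.50 | 32.50 | -77377.50 | -27787.50
Σ | 14145.00 |  |  | 1797622.50 | 422212.50
X̄ = 1797622.50 / 14145.00 = 127.09 cm
Ȳ = 422212.50 / 14145.00 = 29.85 cm

X̄ = 127.09 cm, Ȳ = 29.85 cm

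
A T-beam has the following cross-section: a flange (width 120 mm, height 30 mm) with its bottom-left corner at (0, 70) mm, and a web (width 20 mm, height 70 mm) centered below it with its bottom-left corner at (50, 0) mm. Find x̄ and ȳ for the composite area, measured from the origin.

x̄ = 60.00 mm, ȳ = 71.00 mm

web: A = 20 × 70 = 1400.00, centroid at (60.00, 35.00).
flange: A = 120 × 30 = 3600.00, centroid at (60.00, 85.00).
ΣA = 5000.00 mm²
ΣAx̄ = (1400.00)(60.00) + (3600.00)(60.00) = 300000.00 mm³
ΣAȳ = (1400.00)(35.00) + (3600.00)(85.00) = 355000.00 mm³
x̄ = 300000.00 / 5000.00 = 60.00 mm
ȳ = 355000.00 / 5000.00 = 71.00 mm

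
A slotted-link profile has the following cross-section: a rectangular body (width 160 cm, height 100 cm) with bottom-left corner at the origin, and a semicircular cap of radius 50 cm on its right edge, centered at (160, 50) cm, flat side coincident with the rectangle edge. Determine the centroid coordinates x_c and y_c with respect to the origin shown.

rectangular body: A = 160 × 100 = 16000.00, centroid at (80.00, 50.00).
semicircular end: A = ½π·50² = 3926.99, centroid at (181.22, 50.00).
ΣA = 19926.99 cm²
ΣAx_c = (16000.00)(80.00) + (3926.99)(181.22) = 1991651.86 cm³
ΣAy_c = (16000.00)(50.00) + (3926.99)(50.00) = 996349.54 cm³
x_c = 1991651.86 / 19926.99 = 99.95 cm
y_c = 996349.54 / 19926.99 = 50.00 cm

x_c = 99.95 cm, y_c = 50.00 cm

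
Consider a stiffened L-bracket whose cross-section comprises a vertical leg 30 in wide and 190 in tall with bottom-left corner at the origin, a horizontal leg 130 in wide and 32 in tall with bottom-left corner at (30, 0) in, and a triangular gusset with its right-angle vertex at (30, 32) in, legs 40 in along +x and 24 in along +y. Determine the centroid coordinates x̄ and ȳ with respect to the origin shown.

vertical leg: A = 30 × 190 = 5700.00, centroid at (15.00, 95.00).
horizontal leg: A = 130 × 32 = 4160.00, centroid at (95.00, 16.00).
gusset: A = ½·40·24 = 480.00, centroid at (43.33, 40.00).
ΣA = 10340.00 in², ΣAx̄ = 501500.00 in³, ΣAȳ = 627260.00 in³.
x̄ = 501500.00/10340.00 = 48.50 in; ȳ = 627260.00/10340.00 = 60.66 in.

x̄ = 48.50 in, ȳ = 60.66 in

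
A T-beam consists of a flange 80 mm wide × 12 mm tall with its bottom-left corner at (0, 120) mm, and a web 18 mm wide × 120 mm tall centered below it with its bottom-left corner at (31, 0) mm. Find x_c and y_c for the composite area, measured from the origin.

web: A = 18 × 120 = 2160.00, centroid at (40.00, 60.00).
flange: A = 80 × 12 = 960.00, centroid at (40.00, 126.00).
ΣA = 3120.00 mm²
ΣAx_c = (2160.00)(40.00) + (960.00)(40.00) = 124800.00 mm³
ΣAy_c = (2160.00)(60.00) + (960.00)(126.00) = 250560.00 mm³
x_c = 124800.00 / 3120.00 = 40.00 mm
y_c = 250560.00 / 3120.00 = 80.31 mm

x_c = 40.00 mm, y_c = 80.31 mm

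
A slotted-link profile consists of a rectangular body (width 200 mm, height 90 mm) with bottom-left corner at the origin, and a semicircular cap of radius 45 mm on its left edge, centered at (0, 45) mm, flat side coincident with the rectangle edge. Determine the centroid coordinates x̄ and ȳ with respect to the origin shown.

rectangular body: A = 200 × 90 = 18000.00, centroid at (100.00, 45.00).
semicircular end: A = ½π·45² = 3180.86, centroid at (-19.10, 45.00).
ΣA = 21180.86 mm², ΣAx̄ = 1739250.00 mm³, ΣAȳ = 953138.82 mm³.
x̄ = 1739250.00/21180.86 = 82.11 mm; ȳ = 953138.82/21180.86 = 45.00 mm.

x̄ = 82.11 mm, ȳ = 45.00 mm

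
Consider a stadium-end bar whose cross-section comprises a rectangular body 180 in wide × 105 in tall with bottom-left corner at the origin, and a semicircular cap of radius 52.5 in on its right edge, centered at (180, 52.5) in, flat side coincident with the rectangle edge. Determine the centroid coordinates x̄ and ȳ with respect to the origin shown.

x̄ = 110.93 in, ȳ = 52.50 in

rectangular body: A = 180 × 105 = 18900.00, centroid at (90.00, 52.50).
semicircular end: A = ½π·52.5² = 4329.51, centroid at (202.28, 52.50).
ΣA = 23229.51 in², ΣAx̄ = 2576780.08 in³, ΣAȳ = 1219549.14 in³.
x̄ = 2576780.08/23229.51 = 110.93 in; ȳ = 1219549.14/23229.51 = 52.50 in.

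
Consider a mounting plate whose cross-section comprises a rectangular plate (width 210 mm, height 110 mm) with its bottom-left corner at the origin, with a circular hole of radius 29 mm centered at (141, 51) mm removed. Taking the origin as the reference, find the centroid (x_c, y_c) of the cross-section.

x_c = 100.35 mm, y_c = 55.52 mm

plate: A = 210 × 110 = 23100.00, centroid at (105.00, 55.00).
hole: A = −π·29² = -2642.08, centroid at (141.00, 51.00).
ΣA = 20457.92 mm², ΣAx_c = 2052966.80 mm³, ΣAy_c = 1135753.95 mm³.
x_c = 2052966.80/20457.92 = 100.35 mm; y_c = 1135753.95/20457.92 = 55.52 mm.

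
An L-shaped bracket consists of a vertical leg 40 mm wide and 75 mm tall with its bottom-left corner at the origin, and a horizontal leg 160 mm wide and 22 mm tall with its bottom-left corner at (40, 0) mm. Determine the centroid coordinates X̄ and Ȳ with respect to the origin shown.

vertical leg: A = 40 × 75 = 3000.00, centroid at (20.00, 37.50).
horizontal leg: A = 160 × 22 = 3520.00, centroid at (120.00, 11.00).
ΣA = 6520.00 mm², ΣAX̄ = 482400.00 mm³, ΣAȲ = 151220.00 mm³.
X̄ = 482400.00/6520.00 = 73.99 mm; Ȳ = 151220.00/6520.00 = 23.19 mm.

X̄ = 73.99 mm, Ȳ = 23.19 mm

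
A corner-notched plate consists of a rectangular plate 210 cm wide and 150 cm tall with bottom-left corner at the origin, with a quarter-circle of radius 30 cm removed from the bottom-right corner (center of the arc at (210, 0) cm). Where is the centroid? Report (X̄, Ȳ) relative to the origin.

plate: A = 210 × 150 = 31500.00, centroid at (105.00, 75.00).
removed quarter-circle: A = −¼π·30² = -706.86, centroid at (197.27, 12.73).
ΣA = 30793.14 cm², ΣAX̄ = 3168059.75 cm³, ΣAȲ = 2353500.00 cm³.
X̄ = 3168059.75/30793.14 = 102.88 cm; Ȳ = 2353500.00/30793.14 = 76.43 cm.

X̄ = 102.88 cm, Ȳ = 76.43 cm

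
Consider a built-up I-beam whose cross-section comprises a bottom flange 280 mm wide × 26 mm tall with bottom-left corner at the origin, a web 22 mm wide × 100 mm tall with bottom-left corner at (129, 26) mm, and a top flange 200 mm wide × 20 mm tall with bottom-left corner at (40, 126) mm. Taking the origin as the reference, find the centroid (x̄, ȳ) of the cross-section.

bottom flange: A = 280 × 26 = 7280.00, centroid at (140.00, 13.00).
web: A = 22 × 100 = 2200.00, centroid at (140.00, 76.00).
top flange: A = 200 × 20 = 4000.00, centroid at (140.00, 136.00).
ΣA = 13480.00 mm²
ΣAx̄ = (7280.00)(140.00) + (2200.00)(140.00) + (4000.00)(140.00) = 1887200.00 mm³
ΣAȳ = (7280.00)(13.00) + (2200.00)(76.00) + (4000.00)(136.00) = 805840.00 mm³
x̄ = 1887200.00 / 13480.00 = 140.00 mm
ȳ = 805840.00 / 13480.00 = 59.78 mm

x̄ = 140.00 mm, ȳ = 59.78 mm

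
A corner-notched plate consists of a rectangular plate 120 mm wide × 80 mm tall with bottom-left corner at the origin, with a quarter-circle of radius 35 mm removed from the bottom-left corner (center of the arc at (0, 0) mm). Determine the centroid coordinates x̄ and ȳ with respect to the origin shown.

plate: A = 120 × 80 = 9600.00, centroid at (60.00, 40.00).
removed quarter-circle: A = −¼π·35² = -962.11, centroid at (14.85, 14.85).
ΣA = 8637.89 mm²
ΣAx̄ = (9600.00)(60.00) + (-962.11)(14.85) = 561708.33 mm³
ΣAȳ = (9600.00)(40.00) + (-962.11)(14.85) = 369708.33 mm³
x̄ = 561708.33 / 8637.89 = 65.03 mm
ȳ = 369708.33 / 8637.89 = 42.80 mm

x̄ = 65.03 mm, ȳ = 42.80 mm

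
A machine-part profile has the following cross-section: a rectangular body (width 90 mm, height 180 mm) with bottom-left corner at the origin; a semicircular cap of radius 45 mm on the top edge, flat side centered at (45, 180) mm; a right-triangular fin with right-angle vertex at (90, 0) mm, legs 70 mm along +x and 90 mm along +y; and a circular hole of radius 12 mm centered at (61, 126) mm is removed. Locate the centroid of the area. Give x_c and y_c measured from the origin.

x_c = 54.42 mm, y_c = 96.42 mm

rectangular body: A = 90 × 180 = 16200.00, centroid at (45.00, 90.00).
semicircular top: A = ½π·45² = 3180.86, centroid at (45.00, 199.10).
triangular fin: A = ½·70·90 = 3150.00, centroid at (113.33, 30.00).
hole: A = −π·12² = -452.39, centroid at (61.00, 126.00).
ΣA = 22078.47 mm²
ΣAx_c = (16200.00)(45.00) + (3180.86)(45.00) + (3150.00)(113.33) + (-452.39)(61.00) = 1201543.07 mm³
ΣAy_c = (16200.00)(90.00) + (3180.86)(199.10) + (3150.00)(30.00) + (-452.39)(126.00) = 2128804.20 mm³
x_c = 1201543.07 / 22078.47 = 54.42 mm
y_c = 2128804.20 / 22078.47 = 96.42 mm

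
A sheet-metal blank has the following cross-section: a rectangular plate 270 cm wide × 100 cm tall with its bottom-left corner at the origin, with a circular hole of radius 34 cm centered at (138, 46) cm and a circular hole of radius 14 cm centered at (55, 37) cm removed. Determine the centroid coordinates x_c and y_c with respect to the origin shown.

plate: A = 270 × 100 = 27000.00, centroid at (135.00, 50.00).
hole 1: A = −π·34² = -3631.68, centroid at (138.00, 46.00).
hole 2: A = −π·14² = -615.75, centroid at (55.00, 37.00).
ΣA = 22752.57 cm², ΣAx_c = 3109961.64 cm³, ΣAy_c = 1160159.84 cm³.
x_c = 3109961.64/22752.57 = 136.69 cm; y_c = 1160159.84/22752.57 = 50.99 cm.

x_c = 136.69 cm, y_c = 50.99 cm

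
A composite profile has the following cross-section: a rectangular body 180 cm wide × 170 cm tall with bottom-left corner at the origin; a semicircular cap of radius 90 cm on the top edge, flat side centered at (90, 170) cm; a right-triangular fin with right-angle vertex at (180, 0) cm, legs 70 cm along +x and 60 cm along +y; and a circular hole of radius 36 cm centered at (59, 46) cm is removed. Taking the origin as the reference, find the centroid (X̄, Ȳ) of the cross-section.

X̄ = 98.81 cm, Ȳ = 123.45 cm

rectangular body: A = 180 × 170 = 30600.00, centroid at (90.00, 85.00).
semicircular top: A = ½π·90² = 12723.45, centroid at (90.00, 208.20).
triangular fin: A = ½·70·60 = 2100.00, centroid at (203.33, 20.00).
hole: A = −π·36² = -4071.50, centroid at (59.00, 46.00).
ΣA = 41351.95 cm²
ΣAX̄ = (30600.00)(90.00) + (12723.45)(90.00) + (2100.00)(203.33) + (-4071.50)(59.00) = 4085891.78 cm³
ΣAȲ = (30600.00)(85.00) + (12723.45)(208.20) + (2100.00)(20.00) + (-4071.50)(46.00) = 5104697.35 cm³
X̄ = 4085891.78 / 41351.95 = 98.81 cm
Ȳ = 5104697.35 / 41351.95 = 123.45 cm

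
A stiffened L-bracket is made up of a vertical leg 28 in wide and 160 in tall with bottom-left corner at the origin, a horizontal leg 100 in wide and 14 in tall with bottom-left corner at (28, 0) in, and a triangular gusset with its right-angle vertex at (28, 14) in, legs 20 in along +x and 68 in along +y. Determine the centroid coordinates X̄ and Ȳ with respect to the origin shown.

Part | A | x̄ᵢ | ȳᵢ | A·x̄ᵢ | A·ȳᵢ
vertical leg | 4480.00 | 14.00 | 80.00 | 62720.00 | 358400.00
horizontal leg | 1400.00 | 78.00 | 7.00 | 109200.00 | 9800.00
gusset | 680.00 | 34.67 | 36.67 | 23573.33 | 24933.33
Σ | 6560.00 |  |  | 195493.33 | 393133.33
X̄ = 195493.33 / 6560.00 = 29.80 in
Ȳ = 393133.33 / 6560.00 = 59.93 in

X̄ = 29.80 in, Ȳ = 59.93 in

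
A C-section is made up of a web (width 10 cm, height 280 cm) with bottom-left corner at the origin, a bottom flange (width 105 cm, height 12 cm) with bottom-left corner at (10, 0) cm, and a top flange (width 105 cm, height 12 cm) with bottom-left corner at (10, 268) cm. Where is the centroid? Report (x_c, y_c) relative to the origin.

x_c = 32.24 cm, y_c = 140.00 cm

web: A = 10 × 280 = 2800.00, centroid at (5.00, 140.00).
bottom flange: A = 105 × 12 = 1260.00, centroid at (62.50, 6.00).
top flange: A = 105 × 12 = 1260.00, centroid at (62.50, 274.00).
ΣA = 5320.00 cm², ΣAx_c = 171500.00 cm³, ΣAy_c = 744800.00 cm³.
x_c = 171500.00/5320.00 = 32.24 cm; y_c = 744800.00/5320.00 = 140.00 cm.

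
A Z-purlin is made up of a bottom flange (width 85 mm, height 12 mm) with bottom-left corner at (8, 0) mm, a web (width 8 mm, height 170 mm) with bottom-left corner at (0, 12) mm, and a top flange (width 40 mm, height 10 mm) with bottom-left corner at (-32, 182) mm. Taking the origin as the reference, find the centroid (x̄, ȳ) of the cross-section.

Part | A | x̄ᵢ | ȳᵢ | A·x̄ᵢ | A·ȳᵢ
bottom flange | 1020.00 | 50.50 | 6.00 | 51510.00 | 6120.00
web | 1360.00 | 4.00 | 97.00 | 5440.00 | 131920.00
top flange | 400.00 | -12.00 | 187.00 | -4800.00 | 74800.00
Σ | 2780.00 |  |  | 52150.00 | 212840.00
x̄ = 52150.00 / 2780.00 = 18.76 mm
ȳ = 212840.00 / 2780.00 = 76.56 mm

x̄ = 18.76 mm, ȳ = 76.56 mm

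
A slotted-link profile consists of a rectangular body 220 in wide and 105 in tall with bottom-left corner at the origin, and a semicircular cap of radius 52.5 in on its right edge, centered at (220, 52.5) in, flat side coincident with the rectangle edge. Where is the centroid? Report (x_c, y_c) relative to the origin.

x_c = 130.88 in, y_c = 52.50 in

Part | A | x̄ᵢ | ȳᵢ | A·x̄ᵢ | A·ȳᵢ
rectangular body | 23100.00 | 110.00 | 52.50 | 2541000.00 | 1212750.00
semicircular end | 4329.51 | 242.28 | 52.50 | 1048960.37 | 227299.14
Σ | 27429.51 |  |  | 3589960.37 | 1440049.14
x_c = 3589960.37 / 27429.51 = 130.88 in
y_c = 1440049.14 / 27429.51 = 52.50 in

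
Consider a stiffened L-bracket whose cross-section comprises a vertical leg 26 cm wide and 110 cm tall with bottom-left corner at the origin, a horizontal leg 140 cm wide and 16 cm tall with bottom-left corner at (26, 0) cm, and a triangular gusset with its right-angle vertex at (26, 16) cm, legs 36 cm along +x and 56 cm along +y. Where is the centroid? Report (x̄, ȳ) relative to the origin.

x̄ = 47.56 cm, ȳ = 34.41 cm

vertical leg: A = 26 × 110 = 2860.00, centroid at (13.00, 55.00).
horizontal leg: A = 140 × 16 = 2240.00, centroid at (96.00, 8.00).
gusset: A = ½·36·56 = 1008.00, centroid at (38.00, 34.67).
ΣA = 6108.00 cm²
ΣAx̄ = (2860.00)(13.00) + (2240.00)(96.00) + (1008.00)(38.00) = 290524.00 cm³
ΣAȳ = (2860.00)(55.00) + (2240.00)(8.00) + (1008.00)(34.67) = 210164.00 cm³
x̄ = 290524.00 / 6108.00 = 47.56 cm
ȳ = 210164.00 / 6108.00 = 34.41 cm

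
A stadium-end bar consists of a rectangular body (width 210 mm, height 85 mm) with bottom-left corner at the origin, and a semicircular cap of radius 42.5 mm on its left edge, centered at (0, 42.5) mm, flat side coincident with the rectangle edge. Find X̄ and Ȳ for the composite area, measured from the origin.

rectangular body: A = 210 × 85 = 17850.00, centroid at (105.00, 42.50).
semicircular end: A = ½π·42.5² = 2837.25, centroid at (-18.04, 42.50).
ΣA = 20687.25 mm²
ΣAX̄ = (17850.00)(105.00) + (2837.25)(-18.04) = 1823072.92 mm³
ΣAȲ = (17850.00)(42.50) + (2837.25)(42.50) = 879208.16 mm³
X̄ = 1823072.92 / 20687.25 = 88.13 mm
Ȳ = 879208.16 / 20687.25 = 42.50 mm

X̄ = 88.13 mm, Ȳ = 42.50 mm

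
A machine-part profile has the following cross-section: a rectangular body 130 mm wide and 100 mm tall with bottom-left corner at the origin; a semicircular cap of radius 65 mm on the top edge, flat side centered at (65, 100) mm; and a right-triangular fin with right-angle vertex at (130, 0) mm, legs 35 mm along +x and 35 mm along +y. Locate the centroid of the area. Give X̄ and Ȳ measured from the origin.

rectangular body: A = 130 × 100 = 13000.00, centroid at (65.00, 50.00).
semicircular top: A = ½π·65² = 6636.61, centroid at (65.00, 127.59).
triangular fin: A = ½·35·35 = 612.50, centroid at (141.67, 11.67).
ΣA = 20249.11 mm², ΣAX̄ = 1363150.77 mm³, ΣAȲ = 1503890.61 mm³.
X̄ = 1363150.77/20249.11 = 67.32 mm; Ȳ = 1503890.61/20249.11 = 74.27 mm.

X̄ = 67.32 mm, Ȳ = 74.27 mm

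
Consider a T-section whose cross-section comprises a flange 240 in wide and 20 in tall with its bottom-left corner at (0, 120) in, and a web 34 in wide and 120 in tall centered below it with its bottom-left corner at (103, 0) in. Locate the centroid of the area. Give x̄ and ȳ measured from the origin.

x̄ = 120.00 in, ȳ = 97.84 in

web: A = 34 × 120 = 4080.00, centroid at (120.00, 60.00).
flange: A = 240 × 20 = 4800.00, centroid at (120.00, 130.00).
ΣA = 8880.00 in², ΣAx̄ = 1065600.00 in³, ΣAȳ = 868800.00 in³.
x̄ = 1065600.00/8880.00 = 120.00 in; ȳ = 868800.00/8880.00 = 97.84 in.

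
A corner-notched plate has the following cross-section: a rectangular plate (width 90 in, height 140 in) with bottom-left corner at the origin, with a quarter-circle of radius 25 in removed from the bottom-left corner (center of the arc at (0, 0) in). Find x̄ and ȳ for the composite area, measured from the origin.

x̄ = 46.39 in, ȳ = 72.41 in

Part | A | x̄ᵢ | ȳᵢ | A·x̄ᵢ | A·ȳᵢ
plate | 12600.00 | 45.00 | 70.00 | 567000.00 | 882000.00
removed quarter-circle | -490.87 | 10.61 | 10.61 | -5208.33 | -5208.33
Σ | 12109.13 |  |  | 561791.67 | 876791.67
x̄ = 561791.67 / 12109.13 = 46.39 in
ȳ = 876791.67 / 12109.13 = 72.41 in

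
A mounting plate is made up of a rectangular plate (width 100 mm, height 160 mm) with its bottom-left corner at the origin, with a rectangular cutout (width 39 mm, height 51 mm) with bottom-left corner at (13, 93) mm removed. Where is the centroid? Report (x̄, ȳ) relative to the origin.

plate: A = 100 × 160 = 16000.00, centroid at (50.00, 80.00).
hole: A = −(39 × 51) = -1989.00, centroid at (32.50, 118.50).
ΣA = 14011.00 mm², ΣAx̄ = 735357.50 mm³, ΣAȳ = 1044303.50 mm³.
x̄ = 735357.50/14011.00 = 52.48 mm; ȳ = 1044303.50/14011.00 = 74.53 mm.

x̄ = 52.48 mm, ȳ = 74.53 mm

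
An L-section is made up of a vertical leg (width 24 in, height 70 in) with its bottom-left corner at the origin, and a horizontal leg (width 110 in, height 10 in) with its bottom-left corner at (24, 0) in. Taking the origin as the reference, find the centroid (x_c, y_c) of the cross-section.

vertical leg: A = 24 × 70 = 1680.00, centroid at (12.00, 35.00).
horizontal leg: A = 110 × 10 = 1100.00, centroid at (79.00, 5.00).
ΣA = 2780.00 in²
ΣAx_c = (1680.00)(12.00) + (1100.00)(79.00) = 107060.00 in³
ΣAy_c = (1680.00)(35.00) + (1100.00)(5.00) = 64300.00 in³
x_c = 107060.00 / 2780.00 = 38.51 in
y_c = 64300.00 / 2780.00 = 23.13 in

x_c = 38.51 in, y_c = 23.13 in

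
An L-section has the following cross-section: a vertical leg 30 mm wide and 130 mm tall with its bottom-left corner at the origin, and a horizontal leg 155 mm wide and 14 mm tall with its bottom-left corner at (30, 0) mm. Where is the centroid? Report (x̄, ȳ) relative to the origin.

x̄ = 48.07 mm, ȳ = 44.27 mm

vertical leg: A = 30 × 130 = 3900.00, centroid at (15.00, 65.00).
horizontal leg: A = 155 × 14 = 2170.00, centroid at (107.50, 7.00).
ΣA = 6070.00 mm², ΣAx̄ = 291775.00 mm³, ΣAȳ = 268690.00 mm³.
x̄ = 291775.00/6070.00 = 48.07 mm; ȳ = 268690.00/6070.00 = 44.27 mm.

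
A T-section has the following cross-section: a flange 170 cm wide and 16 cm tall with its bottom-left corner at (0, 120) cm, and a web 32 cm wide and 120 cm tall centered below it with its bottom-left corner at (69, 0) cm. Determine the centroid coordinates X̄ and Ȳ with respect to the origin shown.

X̄ = 85.00 cm, Ȳ = 88.20 cm

Part | A | x̄ᵢ | ȳᵢ | A·x̄ᵢ | A·ȳᵢ
web | 3840.00 | 85.00 | 60.00 | 326400.00 | 230400.00
flange | 2720.00 | 85.00 | 128.00 | 231200.00 | 348160.00
Σ | 6560.00 |  |  | 557600.00 | 578560.00
X̄ = 557600.00 / 6560.00 = 85.00 cm
Ȳ = 578560.00 / 6560.00 = 88.20 cm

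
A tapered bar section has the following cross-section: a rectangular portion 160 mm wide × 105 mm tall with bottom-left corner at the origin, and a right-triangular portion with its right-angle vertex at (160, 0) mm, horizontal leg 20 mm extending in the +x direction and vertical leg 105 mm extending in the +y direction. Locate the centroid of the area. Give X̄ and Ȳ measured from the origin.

rectangular portion: A = 160 × 105 = 16800.00, centroid at (80.00, 52.50).
triangular portion: A = ½·20·105 = 1050.00, centroid at (166.67, 35.00).
ΣA = 17850.00 mm², ΣAX̄ = 1519000.00 mm³, ΣAȲ = 918750.00 mm³.
X̄ = 1519000.00/17850.00 = 85.10 mm; Ȳ = 918750.00/17850.00 = 51.47 mm.

X̄ = 85.10 mm, Ȳ = 51.47 mm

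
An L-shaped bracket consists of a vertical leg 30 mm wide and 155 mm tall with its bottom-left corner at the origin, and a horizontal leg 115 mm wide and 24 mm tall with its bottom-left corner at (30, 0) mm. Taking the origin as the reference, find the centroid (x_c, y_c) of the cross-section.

x_c = 42.00 mm, y_c = 53.10 mm

vertical leg: A = 30 × 155 = 4650.00, centroid at (15.00, 77.50).
horizontal leg: A = 115 × 24 = 2760.00, centroid at (87.50, 12.00).
ΣA = 7410.00 mm²
ΣAx_c = (4650.00)(15.00) + (2760.00)(87.50) = 311250.00 mm³
ΣAy_c = (4650.00)(77.50) + (2760.00)(12.00) = 393495.00 mm³
x_c = 311250.00 / 7410.00 = 42.00 mm
y_c = 393495.00 / 7410.00 = 53.10 mm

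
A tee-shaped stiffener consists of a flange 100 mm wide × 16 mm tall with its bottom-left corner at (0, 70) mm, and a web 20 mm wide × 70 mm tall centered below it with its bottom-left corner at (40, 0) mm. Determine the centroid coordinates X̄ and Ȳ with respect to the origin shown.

Part | A | x̄ᵢ | ȳᵢ | A·x̄ᵢ | A·ȳᵢ
web | 1400.00 | 50.00 | 35.00 | 70000.00 | 49000.00
flange | 1600.00 | 50.00 | 78.00 | 80000.00 | 124800.00
Σ | 3000.00 |  |  | 150000.00 | 173800.00
X̄ = 150000.00 / 3000.00 = 50.00 mm
Ȳ = 173800.00 / 3000.00 = 57.93 mm

X̄ = 50.00 mm, Ȳ = 57.93 mm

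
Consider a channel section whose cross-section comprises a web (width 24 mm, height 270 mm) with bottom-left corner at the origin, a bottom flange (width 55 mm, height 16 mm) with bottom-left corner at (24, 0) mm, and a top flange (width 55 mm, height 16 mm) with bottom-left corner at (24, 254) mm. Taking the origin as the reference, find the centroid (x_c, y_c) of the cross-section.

x_c = 20.44 mm, y_c = 135.00 mm

web: A = 24 × 270 = 6480.00, centroid at (12.00, 135.00).
bottom flange: A = 55 × 16 = 880.00, centroid at (51.50, 8.00).
top flange: A = 55 × 16 = 880.00, centroid at (51.50, 262.00).
ΣA = 8240.00 mm²
ΣAx_c = (6480.00)(12.00) + (880.00)(51.50) + (880.00)(51.50) = 168400.00 mm³
ΣAy_c = (6480.00)(135.00) + (880.00)(8.00) + (880.00)(262.00) = 1112400.00 mm³
x_c = 168400.00 / 8240.00 = 20.44 mm
y_c = 1112400.00 / 8240.00 = 135.00 mm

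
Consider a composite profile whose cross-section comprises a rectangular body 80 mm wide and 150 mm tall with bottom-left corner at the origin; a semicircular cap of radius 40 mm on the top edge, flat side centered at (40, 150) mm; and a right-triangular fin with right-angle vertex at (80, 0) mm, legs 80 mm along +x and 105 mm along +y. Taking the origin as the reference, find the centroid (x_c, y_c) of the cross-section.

rectangular body: A = 80 × 150 = 12000.00, centroid at (40.00, 75.00).
semicircular top: A = ½π·40² = 2513.27, centroid at (40.00, 166.98).
triangular fin: A = ½·80·105 = 4200.00, centroid at (106.67, 35.00).
ΣA = 18713.27 mm²
ΣAx_c = (12000.00)(40.00) + (2513.27)(40.00) + (4200.00)(106.67) = 1028530.96 mm³
ΣAy_c = (12000.00)(75.00) + (2513.27)(166.98) + (4200.00)(35.00) = 1466657.79 mm³
x_c = 1028530.96 / 18713.27 = 54.96 mm
y_c = 1466657.79 / 18713.27 = 78.38 mm

x_c = 54.96 mm, y_c = 78.38 mm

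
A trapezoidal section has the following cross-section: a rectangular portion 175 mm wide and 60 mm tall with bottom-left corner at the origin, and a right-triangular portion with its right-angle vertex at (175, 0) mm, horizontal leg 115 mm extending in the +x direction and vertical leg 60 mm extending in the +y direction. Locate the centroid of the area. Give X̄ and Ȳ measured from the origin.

X̄ = 118.62 mm, Ȳ = 27.53 mm

Part | A | x̄ᵢ | ȳᵢ | A·x̄ᵢ | A·ȳᵢ
rectangular portion | 10500.00 | 87.50 | 30.00 | 918750.00 | 315000.00
triangular portion | 3450.00 | 213.33 | 20.00 | 736000.00 | 69000.00
Σ | 13950.00 |  |  | 1654750.00 | 384000.00
X̄ = 1654750.00 / 13950.00 = 118.62 mm
Ȳ = 384000.00 / 13950.00 = 27.53 mm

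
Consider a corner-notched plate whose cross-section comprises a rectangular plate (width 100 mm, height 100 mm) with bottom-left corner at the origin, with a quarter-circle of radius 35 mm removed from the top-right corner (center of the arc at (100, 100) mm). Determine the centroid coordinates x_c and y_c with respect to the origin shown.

plate: A = 100 × 100 = 10000.00, centroid at (50.00, 50.00).
removed quarter-circle: A = −¼π·35² = -962.11, centroid at (85.15, 85.15).
ΣA = 9037.89 mm²
ΣAx_c = (10000.00)(50.00) + (-962.11)(85.15) = 418080.39 mm³
ΣAy_c = (10000.00)(50.00) + (-962.11)(85.15) = 418080.39 mm³
x_c = 418080.39 / 9037.89 = 46.26 mm
y_c = 418080.39 / 9037.89 = 46.26 mm

x_c = 46.26 mm, y_c = 46.26 mm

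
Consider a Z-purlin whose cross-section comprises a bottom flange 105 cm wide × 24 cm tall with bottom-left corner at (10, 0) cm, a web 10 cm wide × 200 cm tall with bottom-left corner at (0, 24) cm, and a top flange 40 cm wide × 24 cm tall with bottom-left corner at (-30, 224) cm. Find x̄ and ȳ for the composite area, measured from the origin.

Part | A | x̄ᵢ | ȳᵢ | A·x̄ᵢ | A·ȳᵢ
bottom flange | 2520.00 | 62.50 | 12.00 | 157500.00 | 30240.00
web | 2000.00 | 5.00 | 124.00 | 10000.00 | 248000.00
top flange | 960.00 | -10.00 | 236.00 | -9600.00 | 226560.00
Σ | 5480.00 |  |  | 157900.00 | 504800.00
x̄ = 157900.00 / 5480.00 = 28.81 cm
ȳ = 504800.00 / 5480.00 = 92.12 cm

x̄ = 28.81 cm, ȳ = 92.12 cm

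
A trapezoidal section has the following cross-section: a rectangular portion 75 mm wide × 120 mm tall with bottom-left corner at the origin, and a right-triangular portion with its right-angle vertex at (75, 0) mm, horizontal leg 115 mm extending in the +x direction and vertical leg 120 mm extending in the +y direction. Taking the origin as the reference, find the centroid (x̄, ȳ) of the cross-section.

Part | A | x̄ᵢ | ȳᵢ | A·x̄ᵢ | A·ȳᵢ
rectangular portion | 9000.00 | 37.50 | 60.00 | 337500.00 | 540000.00
triangular portion | 6900.00 | 113.33 | 40.00 | 782000.00 | 276000.00
Σ | 15900.00 |  |  | 1119500.00 | 816000.00
x̄ = 1119500.00 / 15900.00 = 70.41 mm
ȳ = 816000.00 / 15900.00 = 51.32 mm

x̄ = 70.41 mm, ȳ = 51.32 mm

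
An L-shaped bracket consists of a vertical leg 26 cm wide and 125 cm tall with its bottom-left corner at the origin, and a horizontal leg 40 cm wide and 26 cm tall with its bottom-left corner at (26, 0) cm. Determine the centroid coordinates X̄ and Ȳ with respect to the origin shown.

X̄ = 21.00 cm, Ȳ = 50.50 cm

Part | A | x̄ᵢ | ȳᵢ | A·x̄ᵢ | A·ȳᵢ
vertical leg | 3250.00 | 13.00 | 62.50 | 42250.00 | 203125.00
horizontal leg | 1040.00 | 46.00 | 13.00 | 47840.00 | 13520.00
Σ | 4290.00 |  |  | 90090.00 | 216645.00
X̄ = 90090.00 / 4290.00 = 21.00 cm
Ȳ = 216645.00 / 4290.00 = 50.50 cm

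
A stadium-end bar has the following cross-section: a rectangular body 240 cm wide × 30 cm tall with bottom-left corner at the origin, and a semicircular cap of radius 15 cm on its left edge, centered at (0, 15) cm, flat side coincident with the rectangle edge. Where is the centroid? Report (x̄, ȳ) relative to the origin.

x̄ = 114.09 cm, ȳ = 15.00 cm

rectangular body: A = 240 × 30 = 7200.00, centroid at (120.00, 15.00).
semicircular end: A = ½π·15² = 353.43, centroid at (-6.37, 15.00).
ΣA = 7553.43 cm²
ΣAx̄ = (7200.00)(120.00) + (353.43)(-6.37) = 861750.00 cm³
ΣAȳ = (7200.00)(15.00) + (353.43)(15.00) = 113301.44 cm³
x̄ = 861750.00 / 7553.43 = 114.09 cm
ȳ = 113301.44 / 7553.43 = 15.00 cm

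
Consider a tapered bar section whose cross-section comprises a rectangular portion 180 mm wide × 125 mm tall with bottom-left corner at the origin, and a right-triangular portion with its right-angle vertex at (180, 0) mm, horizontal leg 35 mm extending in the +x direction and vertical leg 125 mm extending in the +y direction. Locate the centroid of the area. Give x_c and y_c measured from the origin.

x_c = 99.01 mm, y_c = 60.65 mm

Part | A | x̄ᵢ | ȳᵢ | A·x̄ᵢ | A·ȳᵢ
rectangular portion | 22500.00 | 90.00 | 62.50 | 2025000.00 | 1406250.00
triangular portion | 2187.50 | 191.67 | 41.67 | 419270.83 | 91145.83
Σ | 24687.50 |  |  | 2444270.83 | 1497395.83
x_c = 2444270.83 / 24687.50 = 99.01 mm
y_c = 1497395.83 / 24687.50 = 60.65 mm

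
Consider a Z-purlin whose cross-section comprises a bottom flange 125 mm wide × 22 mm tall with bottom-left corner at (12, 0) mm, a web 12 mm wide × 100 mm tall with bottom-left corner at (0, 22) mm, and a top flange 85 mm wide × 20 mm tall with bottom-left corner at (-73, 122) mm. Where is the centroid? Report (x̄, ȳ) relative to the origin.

bottom flange: A = 125 × 22 = 2750.00, centroid at (74.50, 11.00).
web: A = 12 × 100 = 1200.00, centroid at (6.00, 72.00).
top flange: A = 85 × 20 = 1700.00, centroid at (-30.50, 132.00).
ΣA = 5650.00 mm²
ΣAx̄ = (2750.00)(74.50) + (1200.00)(6.00) + (1700.00)(-30.50) = 160225.00 mm³
ΣAȳ = (2750.00)(11.00) + (1200.00)(72.00) + (1700.00)(132.00) = 341050.00 mm³
x̄ = 160225.00 / 5650.00 = 28.36 mm
ȳ = 341050.00 / 5650.00 = 60.36 mm

x̄ = 28.36 mm, ȳ = 60.36 mm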